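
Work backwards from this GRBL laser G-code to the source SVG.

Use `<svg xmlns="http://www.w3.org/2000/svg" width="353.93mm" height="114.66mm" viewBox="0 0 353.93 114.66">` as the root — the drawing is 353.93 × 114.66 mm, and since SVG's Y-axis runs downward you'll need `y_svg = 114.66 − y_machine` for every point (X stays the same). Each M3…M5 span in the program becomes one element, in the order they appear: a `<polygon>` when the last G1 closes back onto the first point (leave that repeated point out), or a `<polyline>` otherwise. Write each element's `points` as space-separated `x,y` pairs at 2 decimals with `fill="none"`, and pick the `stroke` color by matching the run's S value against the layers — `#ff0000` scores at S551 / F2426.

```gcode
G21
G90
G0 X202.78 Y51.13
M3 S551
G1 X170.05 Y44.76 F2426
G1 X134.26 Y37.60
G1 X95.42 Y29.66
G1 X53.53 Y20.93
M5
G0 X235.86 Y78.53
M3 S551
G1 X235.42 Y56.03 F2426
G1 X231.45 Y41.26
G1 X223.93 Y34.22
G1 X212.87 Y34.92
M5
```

y_svg = 114.66 − y_m. Every run uses S551, so all elements get stroke `#ff0000` (score).

[1] open run; points: 202.78,63.53 170.05,69.90 134.26,77.06 95.42,85.00 53.53,93.73

[2] open run; points: 235.86,36.13 235.42,58.63 231.45,73.40 223.93,80.44 212.87,79.74

<svg xmlns="http://www.w3.org/2000/svg" width="353.93mm" height="114.66mm" viewBox="0 0 353.93 114.66">
  <polyline points="202.78,63.53 170.05,69.90 134.26,77.06 95.42,85.00 53.53,93.73" fill="none" stroke="#ff0000"/>
  <polyline points="235.86,36.13 235.42,58.63 231.45,73.40 223.93,80.44 212.87,79.74" fill="none" stroke="#ff0000"/>
</svg>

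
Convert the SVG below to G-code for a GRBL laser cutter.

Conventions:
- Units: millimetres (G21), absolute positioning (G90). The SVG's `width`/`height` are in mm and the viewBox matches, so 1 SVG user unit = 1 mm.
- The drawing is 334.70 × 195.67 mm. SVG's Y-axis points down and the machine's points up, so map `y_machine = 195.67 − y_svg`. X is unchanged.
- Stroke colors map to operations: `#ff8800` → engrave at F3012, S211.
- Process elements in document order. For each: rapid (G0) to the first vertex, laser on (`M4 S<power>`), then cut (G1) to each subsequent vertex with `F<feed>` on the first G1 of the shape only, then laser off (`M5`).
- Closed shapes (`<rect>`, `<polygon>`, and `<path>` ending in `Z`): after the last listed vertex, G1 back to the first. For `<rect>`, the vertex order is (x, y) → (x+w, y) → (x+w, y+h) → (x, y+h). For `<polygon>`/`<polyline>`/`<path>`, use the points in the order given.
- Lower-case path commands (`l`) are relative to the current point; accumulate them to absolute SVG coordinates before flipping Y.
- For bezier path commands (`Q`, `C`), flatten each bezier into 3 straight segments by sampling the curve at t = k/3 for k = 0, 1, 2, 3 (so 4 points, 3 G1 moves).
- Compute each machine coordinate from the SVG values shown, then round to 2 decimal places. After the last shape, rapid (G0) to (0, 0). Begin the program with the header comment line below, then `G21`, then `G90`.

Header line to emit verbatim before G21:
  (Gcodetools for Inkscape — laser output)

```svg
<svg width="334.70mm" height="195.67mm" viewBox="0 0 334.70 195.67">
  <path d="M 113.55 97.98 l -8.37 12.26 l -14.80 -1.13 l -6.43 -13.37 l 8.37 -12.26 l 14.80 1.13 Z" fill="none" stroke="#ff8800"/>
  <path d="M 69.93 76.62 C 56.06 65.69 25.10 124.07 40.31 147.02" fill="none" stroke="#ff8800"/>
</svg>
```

(Gcodetools for Inkscape — laser output)
G21
G90
G0 X113.55 Y97.69
M4 S211
G1 X105.18 Y85.43 F3012
G1 X90.38 Y86.56
G1 X83.95 Y99.93
G1 X92.32 Y112.19
G1 X107.12 Y111.06
G1 X113.55 Y97.69
M5
G0 X69.93 Y119.05
M4 S211
G1 X52.71 Y110.76 F3012
G1 X38.15 Y79.53
G1 X40.31 Y48.65
M5
G0 X0.00 Y0.00

1 u = 1 mm; y_m = 195.67 − y.

[1] `<path>` regular polygon, #ff8800→engrave S211 F3012: (113.55,97.69) → (105.18,85.43) → (90.38,86.56) → (83.95,99.93) → (92.32,112.19) → (107.12,111.06) → (113.55,97.69) (closed)

[2] `<path>` cubic bezier, #ff8800→engrave S211 F3012: (69.93,119.05) → (52.71,110.76) → (38.15,79.53) → (40.31,48.65)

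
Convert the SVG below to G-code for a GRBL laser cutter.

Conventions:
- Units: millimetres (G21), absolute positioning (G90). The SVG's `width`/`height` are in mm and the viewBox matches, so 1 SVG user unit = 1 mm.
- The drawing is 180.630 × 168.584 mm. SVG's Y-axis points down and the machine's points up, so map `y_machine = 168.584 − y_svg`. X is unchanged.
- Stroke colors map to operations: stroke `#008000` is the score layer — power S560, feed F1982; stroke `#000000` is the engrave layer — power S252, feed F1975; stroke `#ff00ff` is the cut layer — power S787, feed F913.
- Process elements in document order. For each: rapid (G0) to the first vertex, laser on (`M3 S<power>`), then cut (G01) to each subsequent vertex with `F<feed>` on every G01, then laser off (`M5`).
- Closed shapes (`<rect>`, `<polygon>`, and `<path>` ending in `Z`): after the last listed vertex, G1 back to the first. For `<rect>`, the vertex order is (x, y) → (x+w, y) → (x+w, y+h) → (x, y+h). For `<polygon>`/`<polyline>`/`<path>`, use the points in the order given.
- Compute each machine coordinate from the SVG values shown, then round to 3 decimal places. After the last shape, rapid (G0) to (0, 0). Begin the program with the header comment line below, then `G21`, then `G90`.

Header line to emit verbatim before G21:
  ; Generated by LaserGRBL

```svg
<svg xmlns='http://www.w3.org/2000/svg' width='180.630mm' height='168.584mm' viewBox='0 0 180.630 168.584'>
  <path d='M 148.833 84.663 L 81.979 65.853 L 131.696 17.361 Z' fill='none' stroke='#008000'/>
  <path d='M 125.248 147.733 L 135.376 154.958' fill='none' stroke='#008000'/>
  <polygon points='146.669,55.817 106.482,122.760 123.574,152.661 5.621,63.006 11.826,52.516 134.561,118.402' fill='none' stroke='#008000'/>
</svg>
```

; Generated by LaserGRBL
G21
G90
G0 X148.833 Y83.921
M3 S560
G01 X81.979 Y102.731 F1982
G01 X131.696 Y151.223 F1982
G01 X148.833 Y83.921 F1982
M5
G0 X125.248 Y20.851
M3 S560
G01 X135.376 Y13.626 F1982
M5
G0 X146.669 Y112.767
M3 S560
G01 X106.482 Y45.824 F1982
G01 X123.574 Y15.923 F1982
G01 X5.621 Y105.578 F1982
G01 X11.826 Y116.068 F1982
G01 X134.561 Y50.182 F1982
G01 X146.669 Y112.767 F1982
M5
G0 X0.000 Y0.000

viewBox `0 0 180.630 168.584` with mm width/height → 1 unit = 1 mm. Flip: y_m = 168.584 − y_svg.

**Shape 1** — `<path>` regular polygon, stroke `#008000` → score (S560, F1982). Machine vertices: (148.833,83.921) → (81.979,102.731) → (131.696,151.223) → (148.833,83.921). Closed: final G1 returns to the first vertex.

**Shape 2** — `<path>` line segment, stroke `#008000` → score (S560, F1982). Machine vertices: (125.248,20.851) → (135.376,13.626). Open path.

**Shape 3** — `<polygon>` closed polygon, stroke `#008000` → score (S560, F1982). Machine vertices: (146.669,112.767) → (106.482,45.824) → (123.574,15.923) → (5.621,105.578) → (11.826,116.068) → (134.561,50.182) → (146.669,112.767). Closed: final G1 returns to the first vertex.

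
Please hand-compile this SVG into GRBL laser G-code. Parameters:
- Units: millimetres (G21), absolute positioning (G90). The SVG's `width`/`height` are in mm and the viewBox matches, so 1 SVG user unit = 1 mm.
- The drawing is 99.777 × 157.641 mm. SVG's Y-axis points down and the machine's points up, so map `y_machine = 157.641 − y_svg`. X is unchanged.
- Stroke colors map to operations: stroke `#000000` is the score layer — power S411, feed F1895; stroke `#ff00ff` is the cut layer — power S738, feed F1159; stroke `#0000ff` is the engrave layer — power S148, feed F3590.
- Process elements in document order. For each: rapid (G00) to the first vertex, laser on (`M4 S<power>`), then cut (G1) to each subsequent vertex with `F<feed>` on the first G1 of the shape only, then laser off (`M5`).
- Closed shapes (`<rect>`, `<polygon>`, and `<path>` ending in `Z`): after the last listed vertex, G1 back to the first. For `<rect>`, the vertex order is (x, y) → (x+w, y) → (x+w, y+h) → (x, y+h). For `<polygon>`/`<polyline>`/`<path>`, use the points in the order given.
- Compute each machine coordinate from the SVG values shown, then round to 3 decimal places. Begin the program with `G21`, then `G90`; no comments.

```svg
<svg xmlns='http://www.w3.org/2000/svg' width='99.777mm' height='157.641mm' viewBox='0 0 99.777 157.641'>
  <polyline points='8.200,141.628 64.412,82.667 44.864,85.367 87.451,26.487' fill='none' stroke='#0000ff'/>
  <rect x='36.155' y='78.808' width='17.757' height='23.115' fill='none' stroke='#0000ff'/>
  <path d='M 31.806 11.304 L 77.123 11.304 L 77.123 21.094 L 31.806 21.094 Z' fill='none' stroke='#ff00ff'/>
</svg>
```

G21
G90
G00 X8.200 Y16.013
M4 S148
G1 X64.412 Y74.974 F3590
G1 X44.864 Y72.274
G1 X87.451 Y131.154
M5
G00 X36.155 Y78.833
M4 S148
G1 X53.912 Y78.833 F3590
G1 X53.912 Y55.718
G1 X36.155 Y55.718
G1 X36.155 Y78.833
M5
G00 X31.806 Y146.337
M4 S738
G1 X77.123 Y146.337 F1159
G1 X77.123 Y136.547
G1 X31.806 Y136.547
G1 X31.806 Y146.337
M5

1 u = 1 mm; y_m = 157.641 − y.

[1] `<polyline>` open polyline, #0000ff→engrave S148 F3590: (8.200,16.013) → (64.412,74.974) → (44.864,72.274) → (87.451,131.154)

[2] `<rect>` rectangle, #0000ff→engrave S148 F3590: (36.155,78.833) → (53.912,78.833) → (53.912,55.718) → (36.155,55.718) → (36.155,78.833) (closed)

[3] `<path>` rectangle, #ff00ff→cut S738 F1159: (31.806,146.337) → (77.123,146.337) → (77.123,136.547) → (31.806,136.547) → (31.806,146.337) (closed)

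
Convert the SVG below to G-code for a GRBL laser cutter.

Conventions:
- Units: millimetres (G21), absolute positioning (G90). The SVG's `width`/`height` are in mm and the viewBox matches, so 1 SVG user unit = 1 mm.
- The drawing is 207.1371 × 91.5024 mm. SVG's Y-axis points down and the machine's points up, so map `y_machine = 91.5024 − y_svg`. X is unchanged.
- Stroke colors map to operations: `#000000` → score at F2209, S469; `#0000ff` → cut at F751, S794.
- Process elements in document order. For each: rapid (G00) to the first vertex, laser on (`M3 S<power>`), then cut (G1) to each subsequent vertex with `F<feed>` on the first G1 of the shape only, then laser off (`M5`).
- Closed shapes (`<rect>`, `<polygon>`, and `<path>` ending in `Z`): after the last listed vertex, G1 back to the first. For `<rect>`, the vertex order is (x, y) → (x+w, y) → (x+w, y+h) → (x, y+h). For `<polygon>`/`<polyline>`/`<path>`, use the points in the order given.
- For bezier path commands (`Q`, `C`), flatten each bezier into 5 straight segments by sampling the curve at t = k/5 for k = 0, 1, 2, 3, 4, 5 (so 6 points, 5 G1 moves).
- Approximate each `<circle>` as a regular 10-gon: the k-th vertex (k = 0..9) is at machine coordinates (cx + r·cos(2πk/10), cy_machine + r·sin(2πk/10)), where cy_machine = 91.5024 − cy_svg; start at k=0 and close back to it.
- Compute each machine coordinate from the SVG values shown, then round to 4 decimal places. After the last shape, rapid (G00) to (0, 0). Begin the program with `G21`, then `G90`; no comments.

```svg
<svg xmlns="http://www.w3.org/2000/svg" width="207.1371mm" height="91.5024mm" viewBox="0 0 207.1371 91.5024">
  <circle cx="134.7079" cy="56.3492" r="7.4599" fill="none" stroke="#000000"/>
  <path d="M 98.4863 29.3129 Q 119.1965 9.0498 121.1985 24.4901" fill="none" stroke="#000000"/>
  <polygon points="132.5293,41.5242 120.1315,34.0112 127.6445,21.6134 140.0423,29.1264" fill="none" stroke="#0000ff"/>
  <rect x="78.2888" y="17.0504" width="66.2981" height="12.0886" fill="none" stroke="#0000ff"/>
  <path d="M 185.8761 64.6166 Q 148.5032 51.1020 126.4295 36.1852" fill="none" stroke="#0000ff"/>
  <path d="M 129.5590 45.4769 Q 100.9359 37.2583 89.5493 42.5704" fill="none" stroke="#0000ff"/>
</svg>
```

Since the viewBox matches the mm dimensions, user units are millimetres directly. The only transform is the Y-flip y_m = 91.5024 − y_svg.

Shape 1 is a circle drawn with `<circle>`. Its stroke #000000 means score at S469, F2209. After flipping Y the toolpath is (142.1678,35.1532) → (140.7431,39.5380) → (137.0131,42.2480) → (132.4027,42.2480) → (128.6727,39.5380) → (127.2480,35.1532) → (128.6727,30.7684) → (132.4027,28.0584) → (137.0131,28.0584) → (140.7431,30.7684) → (142.1678,35.1532), returning to the start.

Shape 2 is a quadratic bezier drawn with `<path>`. Its stroke #000000 means score at S469, F2209. After flipping Y the toolpath is (98.4863,62.1895) → (106.0221,68.8666) → (112.0611,72.6874) → (116.6036,73.6520) → (119.6494,71.7603) → (121.1985,67.0123).

Shape 3 is a regular polygon drawn with `<polygon>`. Its stroke #0000ff means cut at S794, F751. After flipping Y the toolpath is (132.5293,49.9782) → (120.1315,57.4912) → (127.6445,69.8890) → (140.0423,62.3760) → (132.5293,49.9782), returning to the start.

Shape 4 is a rectangle drawn with `<rect>`. Its stroke #0000ff means cut at S794, F751. After flipping Y the toolpath is (78.2888,74.4520) → (144.5869,74.4520) → (144.5869,62.3634) → (78.2888,62.3634) → (78.2888,74.4520), returning to the start.

Shape 5 is a quadratic bezier drawn with `<path>`. Its stroke #0000ff means cut at S794, F751. After flipping Y the toolpath is (185.8761,26.8858) → (171.5389,32.3477) → (158.4257,37.9218) → (146.5363,43.6081) → (135.8709,49.4066) → (126.4295,55.3172).

Shape 6 is a quadratic bezier drawn with `<path>`. Its stroke #0000ff means cut at S794, F751. After flipping Y the toolpath is (129.5590,46.0255) → (118.7992,48.7717) → (109.4184,50.4355) → (101.4164,51.0168) → (94.7934,50.5156) → (89.5493,48.9320).

G21
G90
G00 X142.1678 Y35.1532
M3 S469
G1 X140.7431 Y39.5380 F2209
G1 X137.0131 Y42.2480
G1 X132.4027 Y42.2480
G1 X128.6727 Y39.5380
G1 X127.2480 Y35.1532
G1 X128.6727 Y30.7684
G1 X132.4027 Y28.0584
G1 X137.0131 Y28.0584
G1 X140.7431 Y30.7684
G1 X142.1678 Y35.1532
M5
G00 X98.4863 Y62.1895
M3 S469
G1 X106.0221 Y68.8666 F2209
G1 X112.0611 Y72.6874
G1 X116.6036 Y73.6520
G1 X119.6494 Y71.7603
G1 X121.1985 Y67.0123
M5
G00 X132.5293 Y49.9782
M3 S794
G1 X120.1315 Y57.4912 F751
G1 X127.6445 Y69.8890
G1 X140.0423 Y62.3760
G1 X132.5293 Y49.9782
M5
G00 X78.2888 Y74.4520
M3 S794
G1 X144.5869 Y74.4520 F751
G1 X144.5869 Y62.3634
G1 X78.2888 Y62.3634
G1 X78.2888 Y74.4520
M5
G00 X185.8761 Y26.8858
M3 S794
G1 X171.5389 Y32.3477 F751
G1 X158.4257 Y37.9218
G1 X146.5363 Y43.6081
G1 X135.8709 Y49.4066
G1 X126.4295 Y55.3172
M5
G00 X129.5590 Y46.0255
M3 S794
G1 X118.7992 Y48.7717 F751
G1 X109.4184 Y50.4355
G1 X101.4164 Y51.0168
G1 X94.7934 Y50.5156
G1 X89.5493 Y48.9320
M5
G00 X0.0000 Y0.0000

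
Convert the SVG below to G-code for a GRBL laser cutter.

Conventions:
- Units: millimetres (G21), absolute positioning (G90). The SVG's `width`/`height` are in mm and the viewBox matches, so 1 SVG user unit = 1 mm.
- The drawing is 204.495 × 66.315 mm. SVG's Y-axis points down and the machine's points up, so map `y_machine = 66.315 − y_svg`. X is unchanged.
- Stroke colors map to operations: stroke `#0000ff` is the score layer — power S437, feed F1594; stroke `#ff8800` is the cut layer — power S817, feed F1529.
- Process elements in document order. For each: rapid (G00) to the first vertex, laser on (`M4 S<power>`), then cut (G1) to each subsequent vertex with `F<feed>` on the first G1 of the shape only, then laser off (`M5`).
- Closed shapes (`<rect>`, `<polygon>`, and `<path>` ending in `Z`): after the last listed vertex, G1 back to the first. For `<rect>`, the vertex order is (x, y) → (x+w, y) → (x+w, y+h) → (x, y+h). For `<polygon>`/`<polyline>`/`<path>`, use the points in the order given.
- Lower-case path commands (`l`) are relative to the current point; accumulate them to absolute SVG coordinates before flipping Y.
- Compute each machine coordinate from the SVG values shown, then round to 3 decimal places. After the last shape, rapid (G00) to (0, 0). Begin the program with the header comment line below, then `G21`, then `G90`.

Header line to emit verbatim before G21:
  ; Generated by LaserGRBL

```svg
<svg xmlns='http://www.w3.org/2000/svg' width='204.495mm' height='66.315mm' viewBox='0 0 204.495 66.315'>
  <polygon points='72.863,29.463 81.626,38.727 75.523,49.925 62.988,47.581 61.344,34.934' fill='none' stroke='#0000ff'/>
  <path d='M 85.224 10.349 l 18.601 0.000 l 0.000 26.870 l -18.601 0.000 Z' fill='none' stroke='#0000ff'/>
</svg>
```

Since the viewBox matches the mm dimensions, user units are millimetres directly. The only transform is the Y-flip y_m = 66.315 − y_svg.

Shape 1 is a regular polygon drawn with `<polygon>`. Its stroke #0000ff means score at S437, F1594. After flipping Y the toolpath is (72.863,36.852) → (81.626,27.588) → (75.523,16.390) → (62.988,18.734) → (61.344,31.381) → (72.863,36.852), returning to the start.

Shape 2 is a rectangle drawn with `<path>`. Its stroke #0000ff means score at S437, F1594. After flipping Y the toolpath is (85.224,55.966) → (103.825,55.966) → (103.825,29.096) → (85.224,29.096) → (85.224,55.966), returning to the start.

; Generated by LaserGRBL
G21
G90
G00 X72.863 Y36.852
M4 S437
G1 X81.626 Y27.588 F1594
G1 X75.523 Y16.390
G1 X62.988 Y18.734
G1 X61.344 Y31.381
G1 X72.863 Y36.852
M5
G00 X85.224 Y55.966
M4 S437
G1 X103.825 Y55.966 F1594
G1 X103.825 Y29.096
G1 X85.224 Y29.096
G1 X85.224 Y55.966
M5
G00 X0.000 Y0.000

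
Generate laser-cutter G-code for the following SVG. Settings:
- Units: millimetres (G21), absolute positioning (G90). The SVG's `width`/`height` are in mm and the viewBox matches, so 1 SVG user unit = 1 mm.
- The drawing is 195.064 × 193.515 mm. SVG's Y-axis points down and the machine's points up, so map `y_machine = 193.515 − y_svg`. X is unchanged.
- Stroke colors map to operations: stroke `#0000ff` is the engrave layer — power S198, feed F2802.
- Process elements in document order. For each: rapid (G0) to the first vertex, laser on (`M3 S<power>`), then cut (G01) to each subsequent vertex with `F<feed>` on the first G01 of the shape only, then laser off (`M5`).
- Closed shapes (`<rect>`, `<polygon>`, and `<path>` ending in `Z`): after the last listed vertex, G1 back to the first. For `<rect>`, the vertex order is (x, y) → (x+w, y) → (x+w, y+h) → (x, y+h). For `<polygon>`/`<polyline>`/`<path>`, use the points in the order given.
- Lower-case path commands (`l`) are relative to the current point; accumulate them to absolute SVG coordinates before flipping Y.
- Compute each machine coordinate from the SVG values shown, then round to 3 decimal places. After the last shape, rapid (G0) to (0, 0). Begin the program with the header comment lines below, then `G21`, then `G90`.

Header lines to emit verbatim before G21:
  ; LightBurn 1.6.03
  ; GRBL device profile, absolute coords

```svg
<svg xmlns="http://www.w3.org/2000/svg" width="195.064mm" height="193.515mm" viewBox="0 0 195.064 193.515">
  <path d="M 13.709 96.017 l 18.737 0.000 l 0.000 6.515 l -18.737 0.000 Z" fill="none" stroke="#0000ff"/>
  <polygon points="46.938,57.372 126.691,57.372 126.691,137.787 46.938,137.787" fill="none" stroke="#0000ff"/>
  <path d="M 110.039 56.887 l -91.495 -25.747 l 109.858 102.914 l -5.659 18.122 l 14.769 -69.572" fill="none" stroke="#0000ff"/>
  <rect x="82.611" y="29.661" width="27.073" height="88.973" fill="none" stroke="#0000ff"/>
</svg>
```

; LightBurn 1.6.03
; GRBL device profile, absolute coords
G21
G90
G0 X13.709 Y97.498
M3 S198
G01 X32.446 Y97.498 F2802
G01 X32.446 Y90.983
G01 X13.709 Y90.983
G01 X13.709 Y97.498
M5
G0 X46.938 Y136.143
M3 S198
G01 X126.691 Y136.143 F2802
G01 X126.691 Y55.728
G01 X46.938 Y55.728
G01 X46.938 Y136.143
M5
G0 X110.039 Y136.628
M3 S198
G01 X18.544 Y162.375 F2802
G01 X128.402 Y59.461
G01 X122.743 Y41.339
G01 X137.512 Y110.911
M5
G0 X82.611 Y163.854
M3 S198
G01 X109.684 Y163.854 F2802
G01 X109.684 Y74.881
G01 X82.611 Y74.881
G01 X82.611 Y163.854
M5
G0 X0.000 Y0.000

Since the viewBox matches the mm dimensions, user units are millimetres directly. The only transform is the Y-flip y_m = 193.515 − y_svg.

Shape 1 is a rectangle drawn with `<path>`. Its stroke #0000ff means engrave at S198, F2802. After flipping Y the toolpath is (13.709,97.498) → (32.446,97.498) → (32.446,90.983) → (13.709,90.983) → (13.709,97.498), returning to the start.

Shape 2 is a rectangle drawn with `<polygon>`. Its stroke #0000ff means engrave at S198, F2802. After flipping Y the toolpath is (46.938,136.143) → (126.691,136.143) → (126.691,55.728) → (46.938,55.728) → (46.938,136.143), returning to the start.

Shape 3 is a open polyline drawn with `<path>`. Its stroke #0000ff means engrave at S198, F2802. After flipping Y the toolpath is (110.039,136.628) → (18.544,162.375) → (128.402,59.461) → (122.743,41.339) → (137.512,110.911).

Shape 4 is a rectangle drawn with `<rect>`. Its stroke #0000ff means engrave at S198, F2802. After flipping Y the toolpath is (82.611,163.854) → (109.684,163.854) → (109.684,74.881) → (82.611,74.881) → (82.611,163.854), returning to the start.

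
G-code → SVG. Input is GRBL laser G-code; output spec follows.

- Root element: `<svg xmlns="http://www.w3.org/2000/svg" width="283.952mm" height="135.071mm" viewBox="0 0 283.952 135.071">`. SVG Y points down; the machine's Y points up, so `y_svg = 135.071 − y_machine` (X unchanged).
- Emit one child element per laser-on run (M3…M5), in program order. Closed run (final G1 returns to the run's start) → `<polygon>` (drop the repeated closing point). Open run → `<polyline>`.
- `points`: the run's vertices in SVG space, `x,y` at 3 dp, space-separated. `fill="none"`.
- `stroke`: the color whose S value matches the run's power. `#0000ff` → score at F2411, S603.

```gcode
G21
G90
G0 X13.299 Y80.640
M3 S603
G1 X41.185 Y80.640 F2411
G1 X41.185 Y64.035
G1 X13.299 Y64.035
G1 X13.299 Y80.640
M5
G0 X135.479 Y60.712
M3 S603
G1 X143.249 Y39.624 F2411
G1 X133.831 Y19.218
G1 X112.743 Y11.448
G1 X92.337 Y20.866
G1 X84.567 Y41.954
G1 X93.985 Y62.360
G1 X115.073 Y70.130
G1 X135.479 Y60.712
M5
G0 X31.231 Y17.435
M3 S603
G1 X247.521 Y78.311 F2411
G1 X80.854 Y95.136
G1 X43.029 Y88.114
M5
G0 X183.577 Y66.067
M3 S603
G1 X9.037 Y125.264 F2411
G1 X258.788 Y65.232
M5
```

Each laser-on run becomes one SVG element. Flip Y back into SVG space with y_svg = 135.071 − y_machine. Every run uses S603, so all elements get stroke `#0000ff` (score).

Run 1: The run returns to its start, so emit a `<polygon>` with points (Y-flipped): 13.299,54.431 41.185,54.431 41.185,71.036 13.299,71.036.

Run 2: The run returns to its start, so emit a `<polygon>` with points (Y-flipped): 135.479,74.359 143.249,95.447 133.831,115.853 112.743,123.623 92.337,114.205 84.567,93.117 93.985,72.711 115.073,64.941.

Run 3: The run is open, so emit a `<polyline>` with points (Y-flipped): 31.231,117.636 247.521,56.760 80.854,39.935 43.029,46.957.

Run 4: The run is open, so emit a `<polyline>` with points (Y-flipped): 183.577,69.004 9.037,9.807 258.788,69.839.

<svg xmlns="http://www.w3.org/2000/svg" width="283.952mm" height="135.071mm" viewBox="0 0 283.952 135.071">
  <polygon points="13.299,54.431 41.185,54.431 41.185,71.036 13.299,71.036" fill="none" stroke="#0000ff"/>
  <polygon points="135.479,74.359 143.249,95.447 133.831,115.853 112.743,123.623 92.337,114.205 84.567,93.117 93.985,72.711 115.073,64.941" fill="none" stroke="#0000ff"/>
  <polyline points="31.231,117.636 247.521,56.760 80.854,39.935 43.029,46.957" fill="none" stroke="#0000ff"/>
  <polyline points="183.577,69.004 9.037,9.807 258.788,69.839" fill="none" stroke="#0000ff"/>
</svg>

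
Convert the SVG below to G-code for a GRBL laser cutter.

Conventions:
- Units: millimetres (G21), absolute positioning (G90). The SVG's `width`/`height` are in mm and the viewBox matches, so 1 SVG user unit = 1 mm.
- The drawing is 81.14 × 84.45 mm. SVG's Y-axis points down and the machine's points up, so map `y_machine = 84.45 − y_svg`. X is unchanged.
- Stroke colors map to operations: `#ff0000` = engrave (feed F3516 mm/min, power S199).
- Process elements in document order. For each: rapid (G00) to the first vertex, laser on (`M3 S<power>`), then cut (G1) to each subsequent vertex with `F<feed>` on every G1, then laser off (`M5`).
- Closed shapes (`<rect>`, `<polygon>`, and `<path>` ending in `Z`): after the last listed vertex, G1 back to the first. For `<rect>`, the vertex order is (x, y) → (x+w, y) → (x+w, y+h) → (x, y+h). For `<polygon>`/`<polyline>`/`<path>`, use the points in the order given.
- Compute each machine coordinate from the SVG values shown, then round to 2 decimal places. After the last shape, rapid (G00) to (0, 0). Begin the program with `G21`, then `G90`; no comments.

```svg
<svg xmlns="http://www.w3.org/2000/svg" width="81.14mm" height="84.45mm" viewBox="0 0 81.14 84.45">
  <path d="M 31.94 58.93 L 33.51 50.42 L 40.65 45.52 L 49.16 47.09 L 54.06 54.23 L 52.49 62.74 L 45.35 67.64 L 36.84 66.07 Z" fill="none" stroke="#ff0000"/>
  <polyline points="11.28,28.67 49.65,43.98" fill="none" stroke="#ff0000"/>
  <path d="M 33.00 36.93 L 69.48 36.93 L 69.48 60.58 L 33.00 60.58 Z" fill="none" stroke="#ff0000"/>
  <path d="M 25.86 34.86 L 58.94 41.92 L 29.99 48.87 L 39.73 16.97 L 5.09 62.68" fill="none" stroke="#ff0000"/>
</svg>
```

viewBox `0 0 81.14 84.45` with mm width/height → 1 unit = 1 mm. Flip: y_m = 84.45 − y_svg.

**Shape 1** — `<path>` regular polygon, stroke `#ff0000` → engrave (S199, F3516). Machine vertices: (31.94,25.52) → (33.51,34.03) → (40.65,38.93) → (49.16,37.36) → (54.06,30.22) → (52.49,21.71) → (45.35,16.81) → (36.84,18.38) → (31.94,25.52). Closed: final G1 returns to the first vertex.

**Shape 2** — `<polyline>` line segment, stroke `#ff0000` → engrave (S199, F3516). Machine vertices: (11.28,55.78) → (49.65,40.47). Open path.

**Shape 3** — `<path>` rectangle, stroke `#ff0000` → engrave (S199, F3516). Machine vertices: (33.00,47.52) → (69.48,47.52) → (69.48,23.87) → (33.00,23.87) → (33.00,47.52). Closed: final G1 returns to the first vertex.

**Shape 4** — `<path>` open polyline, stroke `#ff0000` → engrave (S199, F3516). Machine vertices: (25.86,49.59) → (58.94,42.53) → (29.99,35.58) → (39.73,67.48) → (5.09,21.77). Open path.

G21
G90
G00 X31.94 Y25.52
M3 S199
G1 X33.51 Y34.03 F3516
G1 X40.65 Y38.93 F3516
G1 X49.16 Y37.36 F3516
G1 X54.06 Y30.22 F3516
G1 X52.49 Y21.71 F3516
G1 X45.35 Y16.81 F3516
G1 X36.84 Y18.38 F3516
G1 X31.94 Y25.52 F3516
M5
G00 X11.28 Y55.78
M3 S199
G1 X49.65 Y40.47 F3516
M5
G00 X33.00 Y47.52
M3 S199
G1 X69.48 Y47.52 F3516
G1 X69.48 Y23.87 F3516
G1 X33.00 Y23.87 F3516
G1 X33.00 Y47.52 F3516
M5
G00 X25.86 Y49.59
M3 S199
G1 X58.94 Y42.53 F3516
G1 X29.99 Y35.58 F3516
G1 X39.73 Y67.48 F3516
G1 X5.09 Y21.77 F3516
M5
G00 X0.00 Y0.00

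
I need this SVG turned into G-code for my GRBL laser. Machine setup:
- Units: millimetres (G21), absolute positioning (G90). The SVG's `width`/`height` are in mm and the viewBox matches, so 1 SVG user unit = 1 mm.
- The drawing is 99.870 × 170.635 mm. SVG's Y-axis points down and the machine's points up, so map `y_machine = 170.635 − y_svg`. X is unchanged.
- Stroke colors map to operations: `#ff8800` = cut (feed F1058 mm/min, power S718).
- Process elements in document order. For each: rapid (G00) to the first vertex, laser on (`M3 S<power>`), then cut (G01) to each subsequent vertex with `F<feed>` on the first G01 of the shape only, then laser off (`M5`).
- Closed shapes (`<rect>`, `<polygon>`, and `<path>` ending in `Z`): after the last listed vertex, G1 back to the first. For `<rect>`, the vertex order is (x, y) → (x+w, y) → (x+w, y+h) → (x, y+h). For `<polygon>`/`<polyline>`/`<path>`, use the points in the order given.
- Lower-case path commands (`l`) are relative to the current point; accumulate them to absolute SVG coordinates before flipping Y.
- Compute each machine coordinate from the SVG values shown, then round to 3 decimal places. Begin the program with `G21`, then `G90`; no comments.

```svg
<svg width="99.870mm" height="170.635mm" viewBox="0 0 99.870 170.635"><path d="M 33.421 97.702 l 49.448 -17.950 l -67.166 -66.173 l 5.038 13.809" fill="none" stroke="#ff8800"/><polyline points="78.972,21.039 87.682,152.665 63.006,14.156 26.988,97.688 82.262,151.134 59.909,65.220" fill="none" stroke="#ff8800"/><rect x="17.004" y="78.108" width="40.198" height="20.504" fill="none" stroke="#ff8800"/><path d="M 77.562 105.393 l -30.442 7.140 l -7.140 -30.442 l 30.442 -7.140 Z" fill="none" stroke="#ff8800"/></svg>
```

Since the viewBox matches the mm dimensions, user units are millimetres directly. The only transform is the Y-flip y_m = 170.635 − y_svg.

Shape 1 is a open polyline drawn with `<path>`. Its stroke #ff8800 means cut at S718, F1058. After flipping Y the toolpath is (33.421,72.933) → (82.869,90.883) → (15.703,157.056) → (20.741,143.247).

Shape 2 is a open polyline drawn with `<polyline>`. Its stroke #ff8800 means cut at S718, F1058. After flipping Y the toolpath is (78.972,149.596) → (87.682,17.970) → (63.006,156.479) → (26.988,72.947) → (82.262,19.501) → (59.909,105.415).

Shape 3 is a rectangle drawn with `<rect>`. Its stroke #ff8800 means cut at S718, F1058. After flipping Y the toolpath is (17.004,92.527) → (57.202,92.527) → (57.202,72.023) → (17.004,72.023) → (17.004,92.527), returning to the start.

Shape 4 is a regular polygon drawn with `<path>`. Its stroke #ff8800 means cut at S718, F1058. After flipping Y the toolpath is (77.562,65.242) → (47.120,58.102) → (39.980,88.544) → (70.422,95.684) → (77.562,65.242), returning to the start.

G21
G90
G00 X33.421 Y72.933
M3 S718
G01 X82.869 Y90.883 F1058
G01 X15.703 Y157.056
G01 X20.741 Y143.247
M5
G00 X78.972 Y149.596
M3 S718
G01 X87.682 Y17.970 F1058
G01 X63.006 Y156.479
G01 X26.988 Y72.947
G01 X82.262 Y19.501
G01 X59.909 Y105.415
M5
G00 X17.004 Y92.527
M3 S718
G01 X57.202 Y92.527 F1058
G01 X57.202 Y72.023
G01 X17.004 Y72.023
G01 X17.004 Y92.527
M5
G00 X77.562 Y65.242
M3 S718
G01 X47.120 Y58.102 F1058
G01 X39.980 Y88.544
G01 X70.422 Y95.684
G01 X77.562 Y65.242
M5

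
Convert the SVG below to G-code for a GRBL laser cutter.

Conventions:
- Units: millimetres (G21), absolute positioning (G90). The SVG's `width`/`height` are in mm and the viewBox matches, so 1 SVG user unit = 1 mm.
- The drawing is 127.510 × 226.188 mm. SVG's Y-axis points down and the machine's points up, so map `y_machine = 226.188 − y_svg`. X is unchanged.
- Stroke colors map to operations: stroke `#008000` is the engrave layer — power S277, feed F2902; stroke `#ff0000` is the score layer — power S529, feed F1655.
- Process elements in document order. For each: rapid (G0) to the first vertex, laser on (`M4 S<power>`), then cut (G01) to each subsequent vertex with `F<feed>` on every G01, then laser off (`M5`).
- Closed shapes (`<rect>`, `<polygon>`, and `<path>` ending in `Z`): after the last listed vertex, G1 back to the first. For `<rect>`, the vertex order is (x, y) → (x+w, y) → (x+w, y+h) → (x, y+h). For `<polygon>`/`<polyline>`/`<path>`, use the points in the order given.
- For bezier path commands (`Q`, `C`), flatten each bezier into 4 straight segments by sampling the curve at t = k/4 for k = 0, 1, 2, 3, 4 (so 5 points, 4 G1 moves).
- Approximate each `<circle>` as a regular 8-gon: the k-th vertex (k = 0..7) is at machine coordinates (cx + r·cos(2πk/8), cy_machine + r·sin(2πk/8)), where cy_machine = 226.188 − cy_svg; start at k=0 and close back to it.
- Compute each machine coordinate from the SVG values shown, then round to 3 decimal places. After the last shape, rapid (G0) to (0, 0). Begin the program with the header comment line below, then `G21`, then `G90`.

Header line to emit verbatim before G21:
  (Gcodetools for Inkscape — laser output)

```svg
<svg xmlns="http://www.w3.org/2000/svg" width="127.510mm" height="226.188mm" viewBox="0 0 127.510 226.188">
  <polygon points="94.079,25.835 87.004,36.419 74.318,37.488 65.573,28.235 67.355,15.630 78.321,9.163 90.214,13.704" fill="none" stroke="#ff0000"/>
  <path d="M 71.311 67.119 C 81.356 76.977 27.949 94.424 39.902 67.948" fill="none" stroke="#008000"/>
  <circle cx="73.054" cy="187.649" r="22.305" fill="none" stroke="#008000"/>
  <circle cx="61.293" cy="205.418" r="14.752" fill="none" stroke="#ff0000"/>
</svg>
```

(Gcodetools for Inkscape — laser output)
G21
G90
G0 X94.079 Y200.353
M4 S529
G01 X87.004 Y189.769 F1655
G01 X74.318 Y188.700 F1655
G01 X65.573 Y197.953 F1655
G01 X67.355 Y210.558 F1655
G01 X78.321 Y217.025 F1655
G01 X90.214 Y212.484 F1655
G01 X94.079 Y200.353 F1655
M5
G0 X71.311 Y159.069
M4 S277
G01 X68.960 Y151.057 F2902
G01 X54.891 Y145.029 F2902
G01 X41.180 Y145.814 F2902
G01 X39.902 Y158.240 F2902
M5
G0 X95.359 Y38.539
M4 S277
G01 X88.826 Y54.311 F2902
G01 X73.054 Y60.844 F2902
G01 X57.282 Y54.311 F2902
G01 X50.749 Y38.539 F2902
G01 X57.282 Y22.767 F2902
G01 X73.054 Y16.234 F2902
G01 X88.826 Y22.767 F2902
G01 X95.359 Y38.539 F2902
M5
G0 X76.045 Y20.770
M4 S529
G01 X71.724 Y31.201 F1655
G01 X61.293 Y35.522 F1655
G01 X50.862 Y31.201 F1655
G01 X46.541 Y20.770 F1655
G01 X50.862 Y10.339 F1655
G01 X61.293 Y6.018 F1655
G01 X71.724 Y10.339 F1655
G01 X76.045 Y20.770 F1655
M5
G0 X0.000 Y0.000

1 u = 1 mm; y_m = 226.188 − y.

[1] `<polygon>` regular polygon, #ff0000→score S529 F1655: (94.079,200.353) → (87.004,189.769) → (74.318,188.700) → (65.573,197.953) → (67.355,210.558) → (78.321,217.025) → (90.214,212.484) → (94.079,200.353) (closed)

[2] `<path>` cubic bezier, #008000→engrave S277 F2902: (71.311,159.069) → (68.960,151.057) → (54.891,145.029) → (41.180,145.814) → (39.902,158.240)

[3] `<circle>` circle, #008000→engrave S277 F2902: (95.359,38.539) → (88.826,54.311) → (73.054,60.844) → (57.282,54.311) → (50.749,38.539) → (57.282,22.767) → (73.054,16.234) → (88.826,22.767) → (95.359,38.539) (closed)

[4] `<circle>` circle, #ff0000→score S529 F1655: (76.045,20.770) → (71.724,31.201) → (61.293,35.522) → (50.862,31.201) → (46.541,20.770) → (50.862,10.339) → (61.293,6.018) → (71.724,10.339) → (76.045,20.770) (closed)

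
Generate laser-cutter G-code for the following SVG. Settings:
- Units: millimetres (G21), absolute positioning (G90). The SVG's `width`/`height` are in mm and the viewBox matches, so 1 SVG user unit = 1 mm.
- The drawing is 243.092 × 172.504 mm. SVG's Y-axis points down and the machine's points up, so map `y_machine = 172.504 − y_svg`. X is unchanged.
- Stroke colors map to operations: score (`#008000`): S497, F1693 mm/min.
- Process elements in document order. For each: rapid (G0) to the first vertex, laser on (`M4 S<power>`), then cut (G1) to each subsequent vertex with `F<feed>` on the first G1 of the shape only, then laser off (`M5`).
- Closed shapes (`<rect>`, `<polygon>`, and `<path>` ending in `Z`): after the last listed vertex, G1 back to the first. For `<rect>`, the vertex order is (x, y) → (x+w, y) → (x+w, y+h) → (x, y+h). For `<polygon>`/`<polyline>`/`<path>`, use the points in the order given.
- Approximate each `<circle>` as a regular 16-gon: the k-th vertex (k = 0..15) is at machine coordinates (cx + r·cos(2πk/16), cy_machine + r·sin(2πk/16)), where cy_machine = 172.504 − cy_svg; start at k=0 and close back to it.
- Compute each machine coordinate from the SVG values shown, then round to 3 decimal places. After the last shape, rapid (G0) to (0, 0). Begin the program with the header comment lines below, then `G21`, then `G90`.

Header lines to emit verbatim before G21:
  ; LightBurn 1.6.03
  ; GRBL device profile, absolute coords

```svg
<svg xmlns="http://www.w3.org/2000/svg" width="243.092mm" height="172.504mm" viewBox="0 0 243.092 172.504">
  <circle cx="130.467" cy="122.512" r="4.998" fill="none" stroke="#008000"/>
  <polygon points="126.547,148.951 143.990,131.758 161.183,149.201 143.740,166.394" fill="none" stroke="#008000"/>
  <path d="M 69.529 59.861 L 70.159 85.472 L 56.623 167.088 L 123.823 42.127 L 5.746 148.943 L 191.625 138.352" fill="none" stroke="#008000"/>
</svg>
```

1 u = 1 mm; y_m = 172.504 − y.

[1] `<circle>` circle, #008000→score S497 F1693: (135.465,49.992) → (135.085,51.905) → (134.001,53.526) → (132.380,54.610) → (130.467,54.990) → (128.554,54.610) → (126.933,53.526) → (125.849,51.905) → (125.469,49.992) → (125.849,48.079) → (126.933,46.458) → (128.554,45.374) → (130.467,44.994) → (132.380,45.374) → (134.001,46.458) → (135.085,48.079) → (135.465,49.992) (closed)

[2] `<polygon>` regular polygon, #008000→score S497 F1693: (126.547,23.553) → (143.990,40.746) → (161.183,23.303) → (143.740,6.110) → (126.547,23.553) (closed)

[3] `<path>` open polyline, #008000→score S497 F1693: (69.529,112.643) → (70.159,87.032) → (56.623,5.416) → (123.823,130.377) → (5.746,23.561) → (191.625,34.152)

; LightBurn 1.6.03
; GRBL device profile, absolute coords
G21
G90
G0 X135.465 Y49.992
M4 S497
G1 X135.085 Y51.905 F1693
G1 X134.001 Y53.526
G1 X132.380 Y54.610
G1 X130.467 Y54.990
G1 X128.554 Y54.610
G1 X126.933 Y53.526
G1 X125.849 Y51.905
G1 X125.469 Y49.992
G1 X125.849 Y48.079
G1 X126.933 Y46.458
G1 X128.554 Y45.374
G1 X130.467 Y44.994
G1 X132.380 Y45.374
G1 X134.001 Y46.458
G1 X135.085 Y48.079
G1 X135.465 Y49.992
M5
G0 X126.547 Y23.553
M4 S497
G1 X143.990 Y40.746 F1693
G1 X161.183 Y23.303
G1 X143.740 Y6.110
G1 X126.547 Y23.553
M5
G0 X69.529 Y112.643
M4 S497
G1 X70.159 Y87.032 F1693
G1 X56.623 Y5.416
G1 X123.823 Y130.377
G1 X5.746 Y23.561
G1 X191.625 Y34.152
M5
G0 X0.000 Y0.000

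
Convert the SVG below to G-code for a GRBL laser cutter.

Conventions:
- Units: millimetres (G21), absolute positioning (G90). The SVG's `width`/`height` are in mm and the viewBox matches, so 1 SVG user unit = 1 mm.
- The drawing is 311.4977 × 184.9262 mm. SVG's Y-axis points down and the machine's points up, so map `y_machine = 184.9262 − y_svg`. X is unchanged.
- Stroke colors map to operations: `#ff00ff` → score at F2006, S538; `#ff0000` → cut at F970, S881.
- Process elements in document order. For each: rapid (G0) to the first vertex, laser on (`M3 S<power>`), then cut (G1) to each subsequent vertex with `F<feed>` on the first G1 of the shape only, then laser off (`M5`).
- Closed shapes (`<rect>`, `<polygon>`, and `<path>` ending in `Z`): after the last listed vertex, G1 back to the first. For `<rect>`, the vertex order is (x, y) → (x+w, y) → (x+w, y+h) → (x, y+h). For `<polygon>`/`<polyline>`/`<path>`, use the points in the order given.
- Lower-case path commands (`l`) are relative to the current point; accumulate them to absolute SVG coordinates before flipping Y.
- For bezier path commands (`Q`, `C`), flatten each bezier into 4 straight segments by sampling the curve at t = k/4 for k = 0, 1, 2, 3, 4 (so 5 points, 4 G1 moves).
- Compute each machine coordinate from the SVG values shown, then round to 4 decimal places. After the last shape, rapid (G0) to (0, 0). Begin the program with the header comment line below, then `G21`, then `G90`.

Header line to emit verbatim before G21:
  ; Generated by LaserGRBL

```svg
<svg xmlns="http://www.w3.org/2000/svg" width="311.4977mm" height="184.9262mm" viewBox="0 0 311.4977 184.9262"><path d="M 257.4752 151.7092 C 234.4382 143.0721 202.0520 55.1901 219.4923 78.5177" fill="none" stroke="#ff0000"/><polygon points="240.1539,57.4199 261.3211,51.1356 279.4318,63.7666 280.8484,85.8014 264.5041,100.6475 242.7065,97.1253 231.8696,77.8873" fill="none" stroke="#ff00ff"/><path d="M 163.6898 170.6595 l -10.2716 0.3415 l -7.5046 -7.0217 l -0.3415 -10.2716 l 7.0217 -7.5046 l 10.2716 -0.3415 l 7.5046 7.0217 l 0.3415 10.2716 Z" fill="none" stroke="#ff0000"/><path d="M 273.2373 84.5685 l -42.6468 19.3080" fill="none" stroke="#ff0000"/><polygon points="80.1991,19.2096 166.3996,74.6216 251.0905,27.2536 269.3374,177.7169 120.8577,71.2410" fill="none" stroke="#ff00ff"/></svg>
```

1 u = 1 mm; y_m = 184.9262 − y.

[1] `<path>` cubic bezier, #ff0000→cut S881 F970: (257.4752,33.2170) → (239.3691,51.5774) → (223.3048,81.7995) → (214.8299,106.0283) → (219.4923,106.4085)

[2] `<polygon>` regular polygon, #ff00ff→score S538 F2006: (240.1539,127.5063) → (261.3211,133.7906) → (279.4318,121.1596) → (280.8484,99.1248) → (264.5041,84.2787) → (242.7065,87.8009) → (231.8696,107.0389) → (240.1539,127.5063) (closed)

[3] `<path>` regular polygon, #ff0000→cut S881 F970: (163.6898,14.2667) → (153.4182,13.9252) → (145.9136,20.9469) → (145.5721,31.2185) → (152.5938,38.7231) → (162.8654,39.0646) → (170.3700,32.0429) → (170.7115,21.7713) → (163.6898,14.2667) (closed)

[4] `<path>` line segment, #ff0000→cut S881 F970: (273.2373,100.3577) → (230.5905,81.0497)

[5] `<polygon>` closed polygon, #ff00ff→score S538 F2006: (80.1991,165.7166) → (166.3996,110.3046) → (251.0905,157.6726) → (269.3374,7.2093) → (120.8577,113.6852) → (80.1991,165.7166) (closed)

; Generated by LaserGRBL
G21
G90
G0 X257.4752 Y33.2170
M3 S881
G1 X239.3691 Y51.5774 F970
G1 X223.3048 Y81.7995
G1 X214.8299 Y106.0283
G1 X219.4923 Y106.4085
M5
G0 X240.1539 Y127.5063
M3 S538
G1 X261.3211 Y133.7906 F2006
G1 X279.4318 Y121.1596
G1 X280.8484 Y99.1248
G1 X264.5041 Y84.2787
G1 X242.7065 Y87.8009
G1 X231.8696 Y107.0389
G1 X240.1539 Y127.5063
M5
G0 X163.6898 Y14.2667
M3 S881
G1 X153.4182 Y13.9252 F970
G1 X145.9136 Y20.9469
G1 X145.5721 Y31.2185
G1 X152.5938 Y38.7231
G1 X162.8654 Y39.0646
G1 X170.3700 Y32.0429
G1 X170.7115 Y21.7713
G1 X163.6898 Y14.2667
M5
G0 X273.2373 Y100.3577
M3 S881
G1 X230.5905 Y81.0497 F970
M5
G0 X80.1991 Y165.7166
M3 S538
G1 X166.3996 Y110.3046 F2006
G1 X251.0905 Y157.6726
G1 X269.3374 Y7.2093
G1 X120.8577 Y113.6852
G1 X80.1991 Y165.7166
M5
G0 X0.0000 Y0.0000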